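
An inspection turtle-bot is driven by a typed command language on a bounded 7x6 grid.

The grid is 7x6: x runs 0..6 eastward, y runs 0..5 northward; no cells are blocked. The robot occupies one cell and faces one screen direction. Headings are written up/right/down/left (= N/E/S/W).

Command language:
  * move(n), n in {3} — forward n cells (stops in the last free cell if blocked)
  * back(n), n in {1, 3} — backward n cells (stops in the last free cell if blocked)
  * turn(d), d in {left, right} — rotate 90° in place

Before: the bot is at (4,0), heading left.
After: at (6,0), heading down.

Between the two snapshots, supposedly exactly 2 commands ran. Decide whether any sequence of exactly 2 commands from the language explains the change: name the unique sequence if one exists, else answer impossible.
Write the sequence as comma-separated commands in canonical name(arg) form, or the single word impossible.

back(3), turn(left)

key: back(3) runs into the grid edge before its full distance
start: at (4,0), heading left
step 1 (back(3)): at (6,0), heading left
step 2 (turn(left)): at (6,0), heading down
uniquely the one of 25 2-step routes that fits.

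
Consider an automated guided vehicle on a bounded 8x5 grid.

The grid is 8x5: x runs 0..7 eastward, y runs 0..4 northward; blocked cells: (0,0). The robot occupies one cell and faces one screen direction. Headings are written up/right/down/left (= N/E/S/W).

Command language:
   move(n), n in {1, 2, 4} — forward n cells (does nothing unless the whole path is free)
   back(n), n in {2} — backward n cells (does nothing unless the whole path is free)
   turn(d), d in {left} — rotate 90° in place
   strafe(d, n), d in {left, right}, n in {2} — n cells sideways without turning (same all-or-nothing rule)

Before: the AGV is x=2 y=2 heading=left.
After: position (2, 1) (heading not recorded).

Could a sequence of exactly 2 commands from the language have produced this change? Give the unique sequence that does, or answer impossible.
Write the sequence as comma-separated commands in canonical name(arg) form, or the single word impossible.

turn(left), move(1)

key: running move(1) before turn(left) would end elsewhere — order is forced
t0: x=2 y=2 heading=left
t=1 turn(left) ⇒ x=2 y=2 heading=down
t=2 move(1) ⇒ x=2 y=1 heading=down
no rival 2-sequence matches.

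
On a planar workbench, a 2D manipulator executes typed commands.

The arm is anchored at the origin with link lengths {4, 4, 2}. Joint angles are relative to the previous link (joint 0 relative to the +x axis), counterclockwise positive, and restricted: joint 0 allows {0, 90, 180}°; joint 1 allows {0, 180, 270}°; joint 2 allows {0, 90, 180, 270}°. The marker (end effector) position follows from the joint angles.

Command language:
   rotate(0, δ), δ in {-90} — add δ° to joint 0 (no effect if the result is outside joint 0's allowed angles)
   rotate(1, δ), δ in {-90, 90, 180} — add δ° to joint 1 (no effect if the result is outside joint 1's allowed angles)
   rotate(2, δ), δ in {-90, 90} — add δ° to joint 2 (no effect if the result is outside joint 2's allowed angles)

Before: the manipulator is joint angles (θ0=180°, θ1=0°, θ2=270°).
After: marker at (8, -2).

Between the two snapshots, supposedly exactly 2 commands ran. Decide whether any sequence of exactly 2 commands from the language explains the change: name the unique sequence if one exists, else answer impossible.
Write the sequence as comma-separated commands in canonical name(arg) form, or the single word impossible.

initial: joint angles (θ0=180°, θ1=0°, θ2=270°)
step 1 (rotate(0, -90)): joint angles (θ0=90°, θ1=0°, θ2=270°)
step 2 (rotate(0, -90)): joint angles (θ0=0°, θ1=0°, θ2=270°)
no other 2-command option fits: unique.

rotate(0, -90), rotate(0, -90)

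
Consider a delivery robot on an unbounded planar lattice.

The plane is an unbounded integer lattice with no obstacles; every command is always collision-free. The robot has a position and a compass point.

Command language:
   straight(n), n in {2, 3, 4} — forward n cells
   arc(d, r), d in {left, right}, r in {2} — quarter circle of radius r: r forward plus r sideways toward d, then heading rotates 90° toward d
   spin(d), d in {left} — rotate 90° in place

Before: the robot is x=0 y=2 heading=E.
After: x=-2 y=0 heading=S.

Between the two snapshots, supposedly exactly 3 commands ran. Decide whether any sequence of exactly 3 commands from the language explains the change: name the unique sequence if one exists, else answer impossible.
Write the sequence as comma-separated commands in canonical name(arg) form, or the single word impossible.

spin(left), spin(left), arc(left, 2)

key: order matters: swapping spin(left) and arc(left, 2) lands elsewhere
t0: x=0 y=2 heading=E
[1] after spin(left): x=0 y=2 heading=N
[2] after spin(left): x=0 y=2 heading=W
[3] after arc(left, 2): x=-2 y=0 heading=S
uniquely the one of 216 3-step routes that fits.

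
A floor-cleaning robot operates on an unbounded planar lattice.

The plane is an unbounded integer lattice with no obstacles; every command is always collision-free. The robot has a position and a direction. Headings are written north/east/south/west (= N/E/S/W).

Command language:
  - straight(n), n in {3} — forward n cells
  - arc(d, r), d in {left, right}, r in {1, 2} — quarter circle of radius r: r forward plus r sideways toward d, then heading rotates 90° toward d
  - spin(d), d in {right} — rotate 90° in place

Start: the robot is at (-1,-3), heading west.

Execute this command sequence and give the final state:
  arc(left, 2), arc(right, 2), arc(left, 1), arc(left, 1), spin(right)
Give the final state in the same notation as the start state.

at (-5,-9), heading south

initial: at (-1,-3), heading west
1. arc(left, 2) → at (-3,-5), heading south
2. arc(right, 2) → at (-5,-7), heading west
3. arc(left, 1) → at (-6,-8), heading south
4. arc(left, 1) → at (-5,-9), heading east
5. spin(right) → at (-5,-9), heading south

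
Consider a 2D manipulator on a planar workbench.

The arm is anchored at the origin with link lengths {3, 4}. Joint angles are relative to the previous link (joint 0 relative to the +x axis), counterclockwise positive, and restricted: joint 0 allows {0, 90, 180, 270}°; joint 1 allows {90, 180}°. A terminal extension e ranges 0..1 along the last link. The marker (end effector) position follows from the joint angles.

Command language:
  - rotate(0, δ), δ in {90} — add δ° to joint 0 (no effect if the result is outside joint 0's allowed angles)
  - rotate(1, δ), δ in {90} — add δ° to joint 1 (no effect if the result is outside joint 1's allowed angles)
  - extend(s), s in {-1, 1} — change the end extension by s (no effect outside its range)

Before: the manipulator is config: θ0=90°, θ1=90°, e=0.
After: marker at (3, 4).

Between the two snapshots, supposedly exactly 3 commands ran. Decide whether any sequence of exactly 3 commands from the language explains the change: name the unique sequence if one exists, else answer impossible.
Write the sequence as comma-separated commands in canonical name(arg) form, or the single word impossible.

rotate(0, 90), rotate(0, 90), rotate(0, 90)

start: config: θ0=90°, θ1=90°, e=0
step 1 (rotate(0, 90)): config: θ0=180°, θ1=90°, e=0
step 2 (rotate(0, 90)): config: θ0=270°, θ1=90°, e=0
step 3 (rotate(0, 90)): config: θ0=0°, θ1=90°, e=0
all 64 alternatives checked — unique.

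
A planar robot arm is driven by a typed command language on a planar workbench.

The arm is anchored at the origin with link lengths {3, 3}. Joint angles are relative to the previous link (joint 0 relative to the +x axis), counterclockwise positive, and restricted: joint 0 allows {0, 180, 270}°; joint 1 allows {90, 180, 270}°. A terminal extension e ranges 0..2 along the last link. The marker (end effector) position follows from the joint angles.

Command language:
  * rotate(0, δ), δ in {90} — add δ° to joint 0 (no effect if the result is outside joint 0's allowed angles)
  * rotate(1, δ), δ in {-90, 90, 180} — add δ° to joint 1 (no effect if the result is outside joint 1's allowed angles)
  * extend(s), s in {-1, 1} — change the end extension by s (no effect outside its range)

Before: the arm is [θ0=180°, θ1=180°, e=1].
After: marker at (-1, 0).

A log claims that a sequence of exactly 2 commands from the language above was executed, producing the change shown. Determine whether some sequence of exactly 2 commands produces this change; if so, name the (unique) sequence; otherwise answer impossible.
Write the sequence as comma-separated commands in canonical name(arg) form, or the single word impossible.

begin: [θ0=180°, θ1=180°, e=1]
[1] after rotate(0, 90): [θ0=270°, θ1=180°, e=1]
[2] after rotate(0, 90): [θ0=0°, θ1=180°, e=1]
no rival 2-sequence matches.

rotate(0, 90), rotate(0, 90)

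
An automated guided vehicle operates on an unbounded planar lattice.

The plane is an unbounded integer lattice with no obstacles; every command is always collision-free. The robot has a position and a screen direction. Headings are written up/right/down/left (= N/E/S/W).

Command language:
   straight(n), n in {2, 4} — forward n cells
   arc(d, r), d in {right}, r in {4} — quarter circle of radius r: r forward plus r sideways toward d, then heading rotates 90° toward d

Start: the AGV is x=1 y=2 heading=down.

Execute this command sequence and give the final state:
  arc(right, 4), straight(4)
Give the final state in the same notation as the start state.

t0: x=1 y=2 heading=down
[1] after arc(right, 4): x=-3 y=-2 heading=left
[2] after straight(4): x=-7 y=-2 heading=left

x=-7 y=-2 heading=left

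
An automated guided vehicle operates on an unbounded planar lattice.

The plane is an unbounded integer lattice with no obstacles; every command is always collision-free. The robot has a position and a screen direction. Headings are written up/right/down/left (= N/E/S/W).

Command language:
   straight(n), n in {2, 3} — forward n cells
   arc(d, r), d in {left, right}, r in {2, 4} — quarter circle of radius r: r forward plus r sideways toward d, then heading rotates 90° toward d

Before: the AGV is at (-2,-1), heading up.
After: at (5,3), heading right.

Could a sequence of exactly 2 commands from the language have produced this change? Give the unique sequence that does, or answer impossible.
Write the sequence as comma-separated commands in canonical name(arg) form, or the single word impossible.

arc(right, 4), straight(3)

key: order matters: swapping arc(right, 4) and straight(3) lands elsewhere
start: at (-2,-1), heading up
step 1 (arc(right, 4)): at (2,3), heading right
step 2 (straight(3)): at (5,3), heading right
uniquely the one of 36 2-step routes that fits.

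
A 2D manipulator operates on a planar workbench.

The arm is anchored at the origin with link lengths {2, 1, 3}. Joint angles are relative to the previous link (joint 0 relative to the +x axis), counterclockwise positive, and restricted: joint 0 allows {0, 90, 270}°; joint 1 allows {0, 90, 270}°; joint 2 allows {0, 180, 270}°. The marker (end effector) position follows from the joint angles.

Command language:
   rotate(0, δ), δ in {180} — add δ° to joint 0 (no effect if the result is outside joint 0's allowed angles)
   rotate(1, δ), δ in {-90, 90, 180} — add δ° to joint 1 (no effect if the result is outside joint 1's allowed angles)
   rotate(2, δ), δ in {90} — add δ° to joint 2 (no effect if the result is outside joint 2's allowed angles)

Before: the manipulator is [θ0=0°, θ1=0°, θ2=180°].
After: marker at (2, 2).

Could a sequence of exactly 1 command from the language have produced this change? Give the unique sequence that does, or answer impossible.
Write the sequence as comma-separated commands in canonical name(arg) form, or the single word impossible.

begin: [θ0=0°, θ1=0°, θ2=180°]
step 1 (rotate(1, -90)): [θ0=0°, θ1=270°, θ2=180°]
uniquely the one of 5 1-step routes that fits.

rotate(1, -90)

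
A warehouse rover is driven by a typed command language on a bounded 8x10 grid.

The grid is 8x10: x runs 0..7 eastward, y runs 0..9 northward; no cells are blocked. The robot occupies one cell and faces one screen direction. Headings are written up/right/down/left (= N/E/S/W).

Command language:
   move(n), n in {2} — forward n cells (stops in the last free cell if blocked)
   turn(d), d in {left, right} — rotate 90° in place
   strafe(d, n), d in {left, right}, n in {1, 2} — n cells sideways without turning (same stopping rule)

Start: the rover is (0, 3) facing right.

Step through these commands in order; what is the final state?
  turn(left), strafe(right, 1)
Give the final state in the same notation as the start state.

(1, 3) facing up

initial: (0, 3) facing right
[1] after turn(left): (0, 3) facing up
[2] after strafe(right, 1): (1, 3) facing up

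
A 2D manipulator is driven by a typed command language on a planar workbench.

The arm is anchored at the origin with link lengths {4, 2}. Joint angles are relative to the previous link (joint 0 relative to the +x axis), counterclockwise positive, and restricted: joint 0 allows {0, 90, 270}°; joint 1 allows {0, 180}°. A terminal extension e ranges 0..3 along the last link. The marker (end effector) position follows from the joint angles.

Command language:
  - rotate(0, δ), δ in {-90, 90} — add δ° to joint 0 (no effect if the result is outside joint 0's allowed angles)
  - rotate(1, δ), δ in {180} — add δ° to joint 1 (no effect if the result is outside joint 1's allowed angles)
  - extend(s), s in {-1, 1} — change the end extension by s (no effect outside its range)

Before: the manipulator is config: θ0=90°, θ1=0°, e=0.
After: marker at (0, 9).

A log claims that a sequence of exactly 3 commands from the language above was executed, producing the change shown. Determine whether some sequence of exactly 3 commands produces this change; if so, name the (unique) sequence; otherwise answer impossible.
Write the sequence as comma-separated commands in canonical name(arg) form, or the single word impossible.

from: config: θ0=90°, θ1=0°, e=0
step 1 (extend(1)): config: θ0=90°, θ1=0°, e=1
step 2 (extend(1)): config: θ0=90°, θ1=0°, e=2
step 3 (extend(1)): config: θ0=90°, θ1=0°, e=3
no other 3-command option fits: unique.

extend(1), extend(1), extend(1)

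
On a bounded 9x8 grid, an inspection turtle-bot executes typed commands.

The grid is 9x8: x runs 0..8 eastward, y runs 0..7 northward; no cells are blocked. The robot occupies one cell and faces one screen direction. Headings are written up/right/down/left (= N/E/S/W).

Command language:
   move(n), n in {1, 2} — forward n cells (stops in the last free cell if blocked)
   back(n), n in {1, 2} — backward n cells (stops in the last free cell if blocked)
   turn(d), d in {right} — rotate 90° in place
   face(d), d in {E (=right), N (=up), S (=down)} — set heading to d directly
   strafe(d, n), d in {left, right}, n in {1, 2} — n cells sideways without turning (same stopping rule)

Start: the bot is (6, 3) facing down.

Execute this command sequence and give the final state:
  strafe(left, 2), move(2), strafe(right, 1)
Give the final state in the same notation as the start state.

(7, 1) facing down

begin: (6, 3) facing down
1. strafe(left, 2) → (8, 3) facing down
2. move(2) → (8, 1) facing down
3. strafe(right, 1) → (7, 1) facing down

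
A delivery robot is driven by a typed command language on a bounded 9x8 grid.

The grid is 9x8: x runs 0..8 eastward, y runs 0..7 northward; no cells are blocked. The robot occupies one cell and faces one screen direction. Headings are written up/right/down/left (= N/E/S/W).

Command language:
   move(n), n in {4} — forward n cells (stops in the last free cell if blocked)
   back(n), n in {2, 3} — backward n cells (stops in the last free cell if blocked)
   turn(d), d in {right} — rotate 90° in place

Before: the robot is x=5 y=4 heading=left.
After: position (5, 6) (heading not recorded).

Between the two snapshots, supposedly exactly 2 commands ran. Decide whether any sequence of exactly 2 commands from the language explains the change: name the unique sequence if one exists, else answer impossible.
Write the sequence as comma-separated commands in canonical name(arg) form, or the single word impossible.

impossible

checked all 2-command options: none fits.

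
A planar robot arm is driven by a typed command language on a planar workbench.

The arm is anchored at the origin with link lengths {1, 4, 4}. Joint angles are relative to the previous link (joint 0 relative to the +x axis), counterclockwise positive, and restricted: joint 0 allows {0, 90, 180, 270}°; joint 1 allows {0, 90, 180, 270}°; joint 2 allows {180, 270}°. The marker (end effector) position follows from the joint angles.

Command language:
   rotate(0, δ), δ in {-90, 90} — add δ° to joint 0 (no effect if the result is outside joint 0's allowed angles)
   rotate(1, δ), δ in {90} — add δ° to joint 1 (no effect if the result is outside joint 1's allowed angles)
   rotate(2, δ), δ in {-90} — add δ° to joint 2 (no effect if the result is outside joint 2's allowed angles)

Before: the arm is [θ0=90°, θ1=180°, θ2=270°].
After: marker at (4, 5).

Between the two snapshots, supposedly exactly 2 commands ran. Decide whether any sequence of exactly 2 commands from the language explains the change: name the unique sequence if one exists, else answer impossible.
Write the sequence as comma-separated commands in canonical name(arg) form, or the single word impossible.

initial: [θ0=90°, θ1=180°, θ2=270°]
step 1 (rotate(1, 90)): [θ0=90°, θ1=270°, θ2=270°]
step 2 (rotate(1, 90)): [θ0=90°, θ1=0°, θ2=270°]
no other 2-command option fits: unique.

rotate(1, 90), rotate(1, 90)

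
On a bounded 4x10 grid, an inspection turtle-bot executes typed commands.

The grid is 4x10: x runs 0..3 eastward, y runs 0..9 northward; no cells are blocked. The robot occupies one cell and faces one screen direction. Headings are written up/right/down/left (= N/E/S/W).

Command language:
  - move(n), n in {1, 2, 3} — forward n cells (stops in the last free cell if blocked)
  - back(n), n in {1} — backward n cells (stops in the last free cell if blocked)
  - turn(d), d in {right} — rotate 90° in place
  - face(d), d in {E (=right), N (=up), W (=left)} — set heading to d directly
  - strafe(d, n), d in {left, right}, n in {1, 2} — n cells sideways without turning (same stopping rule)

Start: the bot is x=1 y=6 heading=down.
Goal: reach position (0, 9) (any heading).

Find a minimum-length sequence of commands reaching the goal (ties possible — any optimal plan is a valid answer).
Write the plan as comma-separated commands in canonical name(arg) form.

strafe(right, 2), face(N), move(3)

start: x=1 y=6 heading=down
[1] after strafe(right, 2): x=0 y=6 heading=down
[2] after face(N): x=0 y=6 heading=up
[3] after move(3): x=0 y=9 heading=up
no 2-step plan works, so 3 is optimal.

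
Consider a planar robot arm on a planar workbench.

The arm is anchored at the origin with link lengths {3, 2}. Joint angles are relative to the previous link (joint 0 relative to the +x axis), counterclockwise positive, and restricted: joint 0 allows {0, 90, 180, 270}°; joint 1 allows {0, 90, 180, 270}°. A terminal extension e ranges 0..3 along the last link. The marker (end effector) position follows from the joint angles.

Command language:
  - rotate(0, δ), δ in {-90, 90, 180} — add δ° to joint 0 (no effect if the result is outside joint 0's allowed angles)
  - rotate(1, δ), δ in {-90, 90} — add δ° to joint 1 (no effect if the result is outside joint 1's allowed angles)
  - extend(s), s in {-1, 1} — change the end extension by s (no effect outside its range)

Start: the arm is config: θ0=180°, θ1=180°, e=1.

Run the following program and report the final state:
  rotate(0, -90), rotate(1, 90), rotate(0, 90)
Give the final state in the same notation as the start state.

initial: config: θ0=180°, θ1=180°, e=1
t=1 rotate(0, -90) ⇒ config: θ0=90°, θ1=180°, e=1
t=2 rotate(1, 90) ⇒ config: θ0=90°, θ1=270°, e=1
t=3 rotate(0, 90) ⇒ config: θ0=180°, θ1=270°, e=1

config: θ0=180°, θ1=270°, e=1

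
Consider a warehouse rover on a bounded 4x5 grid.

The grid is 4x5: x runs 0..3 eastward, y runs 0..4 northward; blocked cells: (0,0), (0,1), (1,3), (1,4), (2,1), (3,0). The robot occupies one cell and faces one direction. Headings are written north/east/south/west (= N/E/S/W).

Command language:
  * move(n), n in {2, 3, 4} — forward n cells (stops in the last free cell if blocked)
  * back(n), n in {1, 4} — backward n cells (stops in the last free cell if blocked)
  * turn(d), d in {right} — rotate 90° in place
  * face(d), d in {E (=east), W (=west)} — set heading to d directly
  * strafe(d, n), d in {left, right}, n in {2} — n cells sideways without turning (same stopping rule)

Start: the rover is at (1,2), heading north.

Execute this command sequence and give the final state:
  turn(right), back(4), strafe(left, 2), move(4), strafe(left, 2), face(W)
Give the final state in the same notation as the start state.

at (0,4), heading west

t0: at (1,2), heading north
t=1 turn(right) ⇒ at (1,2), heading east
t=2 back(4) ⇒ at (0,2), heading east
t=3 strafe(left, 2) ⇒ at (0,4), heading east
t=4 move(4) ⇒ at (0,4), heading east
t=5 strafe(left, 2) ⇒ at (0,4), heading east
t=6 face(W) ⇒ at (0,4), heading west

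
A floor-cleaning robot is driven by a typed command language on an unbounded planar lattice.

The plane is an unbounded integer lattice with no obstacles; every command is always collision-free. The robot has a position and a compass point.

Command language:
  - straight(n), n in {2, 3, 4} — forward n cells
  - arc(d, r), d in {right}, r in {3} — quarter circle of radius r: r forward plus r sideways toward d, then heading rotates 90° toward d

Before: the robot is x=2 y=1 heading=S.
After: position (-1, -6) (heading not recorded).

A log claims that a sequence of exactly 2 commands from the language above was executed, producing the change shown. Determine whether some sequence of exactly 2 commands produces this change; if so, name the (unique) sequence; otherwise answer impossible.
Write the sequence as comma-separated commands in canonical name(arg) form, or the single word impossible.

straight(4), arc(right, 3)

key: order matters: swapping straight(4) and arc(right, 3) lands elsewhere
begin: x=2 y=1 heading=S
[1] after straight(4): x=2 y=-3 heading=S
[2] after arc(right, 3): x=-1 y=-6 heading=W
uniquely the one of 16 2-step routes that fits.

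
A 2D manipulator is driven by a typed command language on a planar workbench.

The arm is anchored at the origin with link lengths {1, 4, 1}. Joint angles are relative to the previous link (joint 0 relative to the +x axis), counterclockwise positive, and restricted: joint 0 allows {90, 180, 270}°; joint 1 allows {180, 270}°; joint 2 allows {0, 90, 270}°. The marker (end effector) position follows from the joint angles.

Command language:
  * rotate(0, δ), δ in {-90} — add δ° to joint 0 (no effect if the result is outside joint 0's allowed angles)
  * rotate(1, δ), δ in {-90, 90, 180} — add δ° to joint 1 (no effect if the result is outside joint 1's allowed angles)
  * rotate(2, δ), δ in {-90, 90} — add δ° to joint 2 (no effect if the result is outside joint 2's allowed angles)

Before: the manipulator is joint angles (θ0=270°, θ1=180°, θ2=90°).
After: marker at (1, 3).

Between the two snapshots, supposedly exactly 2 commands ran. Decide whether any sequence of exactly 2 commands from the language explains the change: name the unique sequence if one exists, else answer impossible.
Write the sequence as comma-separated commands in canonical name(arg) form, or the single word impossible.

t0: joint angles (θ0=270°, θ1=180°, θ2=90°)
1. rotate(2, -90) → joint angles (θ0=270°, θ1=180°, θ2=0°)
2. rotate(2, -90) → joint angles (θ0=270°, θ1=180°, θ2=270°)
no rival 2-sequence matches.

rotate(2, -90), rotate(2, -90)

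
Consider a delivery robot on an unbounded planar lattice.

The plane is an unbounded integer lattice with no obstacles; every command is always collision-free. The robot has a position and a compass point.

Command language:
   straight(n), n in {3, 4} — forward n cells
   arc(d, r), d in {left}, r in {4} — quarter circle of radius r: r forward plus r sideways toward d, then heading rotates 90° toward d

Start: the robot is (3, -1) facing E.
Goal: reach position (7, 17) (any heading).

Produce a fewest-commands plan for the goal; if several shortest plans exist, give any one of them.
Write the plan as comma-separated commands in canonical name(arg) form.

from: (3, -1) facing E
1. arc(left, 4) → (7, 3) facing N
2. straight(3) → (7, 6) facing N
3. straight(3) → (7, 9) facing N
4. straight(4) → (7, 13) facing N
5. straight(4) → (7, 17) facing N
no 4-step plan works, so 5 is optimal.

arc(left, 4), straight(3), straight(3), straight(4), straight(4)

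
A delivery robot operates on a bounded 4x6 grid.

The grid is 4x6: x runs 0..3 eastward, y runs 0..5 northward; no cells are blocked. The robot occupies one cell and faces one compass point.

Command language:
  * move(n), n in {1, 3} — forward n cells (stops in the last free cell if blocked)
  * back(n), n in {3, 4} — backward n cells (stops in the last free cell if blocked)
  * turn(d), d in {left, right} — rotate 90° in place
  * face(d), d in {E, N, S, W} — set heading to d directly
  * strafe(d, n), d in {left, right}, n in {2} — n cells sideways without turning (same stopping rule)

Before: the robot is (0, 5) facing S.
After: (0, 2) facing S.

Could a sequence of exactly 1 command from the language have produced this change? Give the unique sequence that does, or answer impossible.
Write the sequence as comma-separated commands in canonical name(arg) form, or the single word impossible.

key: still facing S — the one step turns nothing
start: (0, 5) facing S
step 1 (move(3)): (0, 2) facing S
uniquely the one of 12 1-step routes that fits.

move(3)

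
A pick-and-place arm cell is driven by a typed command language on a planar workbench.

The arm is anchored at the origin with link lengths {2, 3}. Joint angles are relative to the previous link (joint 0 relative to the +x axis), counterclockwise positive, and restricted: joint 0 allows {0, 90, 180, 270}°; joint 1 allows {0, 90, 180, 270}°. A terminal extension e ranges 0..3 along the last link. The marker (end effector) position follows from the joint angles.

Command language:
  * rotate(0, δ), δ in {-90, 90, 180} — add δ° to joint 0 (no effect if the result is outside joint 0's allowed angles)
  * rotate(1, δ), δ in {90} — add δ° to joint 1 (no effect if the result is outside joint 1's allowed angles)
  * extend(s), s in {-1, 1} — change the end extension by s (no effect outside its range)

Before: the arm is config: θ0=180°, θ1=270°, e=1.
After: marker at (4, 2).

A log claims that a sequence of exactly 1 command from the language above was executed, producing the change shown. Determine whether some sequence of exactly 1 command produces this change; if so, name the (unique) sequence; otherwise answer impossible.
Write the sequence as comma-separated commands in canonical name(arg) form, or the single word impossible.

initial: config: θ0=180°, θ1=270°, e=1
1. rotate(0, -90) → config: θ0=90°, θ1=270°, e=1
no rival 1-sequence matches.

rotate(0, -90)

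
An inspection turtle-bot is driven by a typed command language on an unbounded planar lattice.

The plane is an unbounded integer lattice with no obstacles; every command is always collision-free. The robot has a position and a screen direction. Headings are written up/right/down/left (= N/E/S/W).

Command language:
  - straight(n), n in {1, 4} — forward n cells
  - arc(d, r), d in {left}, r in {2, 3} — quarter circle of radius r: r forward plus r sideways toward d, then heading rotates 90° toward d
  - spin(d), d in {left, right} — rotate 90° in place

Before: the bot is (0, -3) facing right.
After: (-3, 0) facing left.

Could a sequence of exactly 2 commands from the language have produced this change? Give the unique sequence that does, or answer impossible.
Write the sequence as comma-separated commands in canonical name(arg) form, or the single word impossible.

spin(left), arc(left, 3)

key: order matters: swapping spin(left) and arc(left, 3) lands elsewhere
from: (0, -3) facing right
t=1 spin(left) ⇒ (0, -3) facing up
t=2 arc(left, 3) ⇒ (-3, 0) facing left
no other 2-command option fits: unique.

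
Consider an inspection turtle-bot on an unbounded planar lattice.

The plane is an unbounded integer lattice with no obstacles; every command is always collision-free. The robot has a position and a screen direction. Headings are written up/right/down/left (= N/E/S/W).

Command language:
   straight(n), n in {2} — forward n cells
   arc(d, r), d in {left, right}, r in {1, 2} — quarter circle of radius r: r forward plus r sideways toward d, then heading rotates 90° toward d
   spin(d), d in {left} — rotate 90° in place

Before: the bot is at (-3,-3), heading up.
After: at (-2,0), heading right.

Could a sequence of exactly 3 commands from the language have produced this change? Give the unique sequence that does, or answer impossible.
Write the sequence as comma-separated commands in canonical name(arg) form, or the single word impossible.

key: cell and facing (now E) both changed — the 3 commands mix motion and turning
initial: at (-3,-3), heading up
t=1 spin(left) ⇒ at (-3,-3), heading left
t=2 arc(right, 1) ⇒ at (-4,-2), heading up
t=3 arc(right, 2) ⇒ at (-2,0), heading right
no rival 3-sequence matches.

spin(left), arc(right, 1), arc(right, 2)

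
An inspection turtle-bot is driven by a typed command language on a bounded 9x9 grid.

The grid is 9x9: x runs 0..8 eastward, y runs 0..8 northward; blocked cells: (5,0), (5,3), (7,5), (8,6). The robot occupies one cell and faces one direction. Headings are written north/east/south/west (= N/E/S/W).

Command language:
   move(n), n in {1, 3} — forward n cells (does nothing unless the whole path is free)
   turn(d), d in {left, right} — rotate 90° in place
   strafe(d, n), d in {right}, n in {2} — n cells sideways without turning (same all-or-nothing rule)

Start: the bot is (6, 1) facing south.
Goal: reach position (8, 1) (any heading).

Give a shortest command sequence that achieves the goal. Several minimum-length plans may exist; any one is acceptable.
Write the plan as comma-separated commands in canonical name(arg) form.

initial: (6, 1) facing south
1. turn(right) → (6, 1) facing west
2. turn(right) → (6, 1) facing north
3. strafe(right, 2) → (8, 1) facing north
shorter routes all fall short; 3 is best.

turn(right), turn(right), strafe(right, 2)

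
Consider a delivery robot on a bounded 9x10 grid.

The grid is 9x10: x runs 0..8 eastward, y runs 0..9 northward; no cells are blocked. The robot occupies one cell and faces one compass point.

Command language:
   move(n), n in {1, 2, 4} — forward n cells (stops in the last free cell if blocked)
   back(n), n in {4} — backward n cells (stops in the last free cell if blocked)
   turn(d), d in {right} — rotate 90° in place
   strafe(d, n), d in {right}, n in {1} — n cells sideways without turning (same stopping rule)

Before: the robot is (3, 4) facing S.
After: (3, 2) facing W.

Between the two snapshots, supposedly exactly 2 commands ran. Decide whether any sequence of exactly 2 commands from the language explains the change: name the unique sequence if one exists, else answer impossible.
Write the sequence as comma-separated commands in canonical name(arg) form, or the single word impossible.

move(2), turn(right)

key: order matters: swapping move(2) and turn(right) lands elsewhere
t0: (3, 4) facing S
1. move(2) → (3, 2) facing S
2. turn(right) → (3, 2) facing W
all 36 alternatives checked — unique.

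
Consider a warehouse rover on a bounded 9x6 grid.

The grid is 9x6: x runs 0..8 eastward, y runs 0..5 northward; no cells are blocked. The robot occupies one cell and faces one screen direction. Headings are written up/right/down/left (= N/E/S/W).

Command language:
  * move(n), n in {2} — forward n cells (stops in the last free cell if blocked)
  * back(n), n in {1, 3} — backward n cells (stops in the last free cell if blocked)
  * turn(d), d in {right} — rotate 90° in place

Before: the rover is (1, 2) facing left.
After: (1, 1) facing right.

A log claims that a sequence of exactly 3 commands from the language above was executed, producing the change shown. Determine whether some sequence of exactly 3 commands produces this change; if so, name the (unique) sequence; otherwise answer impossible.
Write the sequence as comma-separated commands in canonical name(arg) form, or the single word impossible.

turn(right), back(1), turn(right)

key: position moved to (1,1) AND the heading swung to E — translation plus rotation needed
from: (1, 2) facing left
t=1 turn(right) ⇒ (1, 2) facing up
t=2 back(1) ⇒ (1, 1) facing up
t=3 turn(right) ⇒ (1, 1) facing right
no other 3-command option fits: unique.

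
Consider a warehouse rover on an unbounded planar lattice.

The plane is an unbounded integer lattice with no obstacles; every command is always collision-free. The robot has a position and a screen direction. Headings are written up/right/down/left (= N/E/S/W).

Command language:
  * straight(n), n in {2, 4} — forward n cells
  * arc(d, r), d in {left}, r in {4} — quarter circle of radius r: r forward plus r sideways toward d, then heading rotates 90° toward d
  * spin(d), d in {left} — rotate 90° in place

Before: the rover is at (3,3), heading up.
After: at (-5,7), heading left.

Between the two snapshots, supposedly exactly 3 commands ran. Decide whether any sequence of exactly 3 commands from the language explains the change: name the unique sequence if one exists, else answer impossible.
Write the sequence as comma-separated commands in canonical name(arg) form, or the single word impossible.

key: running straight(2) before arc(left, 4) would end elsewhere — order is forced
initial: at (3,3), heading up
t=1 arc(left, 4) ⇒ at (-1,7), heading left
t=2 straight(2) ⇒ at (-3,7), heading left
t=3 straight(2) ⇒ at (-5,7), heading left
no rival 3-sequence matches.

arc(left, 4), straight(2), straight(2)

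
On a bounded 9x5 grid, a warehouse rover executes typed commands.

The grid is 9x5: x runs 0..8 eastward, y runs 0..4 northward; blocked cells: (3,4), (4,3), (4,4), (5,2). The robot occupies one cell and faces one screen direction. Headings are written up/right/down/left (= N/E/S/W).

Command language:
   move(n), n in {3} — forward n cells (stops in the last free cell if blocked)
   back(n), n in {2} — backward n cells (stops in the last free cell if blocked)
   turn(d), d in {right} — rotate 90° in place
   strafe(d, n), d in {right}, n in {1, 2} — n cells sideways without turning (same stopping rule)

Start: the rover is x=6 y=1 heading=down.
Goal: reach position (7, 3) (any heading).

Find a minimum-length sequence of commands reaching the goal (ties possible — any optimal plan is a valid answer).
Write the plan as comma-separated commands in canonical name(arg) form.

from: x=6 y=1 heading=down
[1] after turn(right): x=6 y=1 heading=left
[2] after strafe(right, 2): x=6 y=3 heading=left
[3] after move(3): x=5 y=3 heading=left
[4] after back(2): x=7 y=3 heading=left
minimal: 4 command(s), checked below 4.

turn(right), strafe(right, 2), move(3), back(2)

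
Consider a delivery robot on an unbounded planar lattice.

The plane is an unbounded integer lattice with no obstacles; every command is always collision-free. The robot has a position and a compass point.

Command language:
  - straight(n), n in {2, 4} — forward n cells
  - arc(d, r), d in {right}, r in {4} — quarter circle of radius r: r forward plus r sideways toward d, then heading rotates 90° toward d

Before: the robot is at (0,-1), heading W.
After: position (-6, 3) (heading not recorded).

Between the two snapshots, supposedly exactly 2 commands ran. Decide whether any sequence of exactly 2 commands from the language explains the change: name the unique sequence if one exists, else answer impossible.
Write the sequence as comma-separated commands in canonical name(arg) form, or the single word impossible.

straight(2), arc(right, 4)

key: running arc(right, 4) before straight(2) would end elsewhere — order is forced
begin: at (0,-1), heading W
step 1 (straight(2)): at (-2,-1), heading W
step 2 (arc(right, 4)): at (-6,3), heading N
uniquely the one of 9 2-step routes that fits.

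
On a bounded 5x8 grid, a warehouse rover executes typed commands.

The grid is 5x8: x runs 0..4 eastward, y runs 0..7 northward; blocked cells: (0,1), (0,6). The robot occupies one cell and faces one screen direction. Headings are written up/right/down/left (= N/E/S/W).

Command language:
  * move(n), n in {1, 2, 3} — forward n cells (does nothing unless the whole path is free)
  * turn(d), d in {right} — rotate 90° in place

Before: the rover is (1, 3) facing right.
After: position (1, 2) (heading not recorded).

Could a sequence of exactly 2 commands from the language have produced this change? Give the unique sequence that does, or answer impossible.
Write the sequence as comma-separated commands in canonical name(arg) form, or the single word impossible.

turn(right), move(1)

key: running move(1) before turn(right) would end elsewhere — order is forced
initial: (1, 3) facing right
step 1 (turn(right)): (1, 3) facing down
step 2 (move(1)): (1, 2) facing down
all 16 alternatives checked — unique.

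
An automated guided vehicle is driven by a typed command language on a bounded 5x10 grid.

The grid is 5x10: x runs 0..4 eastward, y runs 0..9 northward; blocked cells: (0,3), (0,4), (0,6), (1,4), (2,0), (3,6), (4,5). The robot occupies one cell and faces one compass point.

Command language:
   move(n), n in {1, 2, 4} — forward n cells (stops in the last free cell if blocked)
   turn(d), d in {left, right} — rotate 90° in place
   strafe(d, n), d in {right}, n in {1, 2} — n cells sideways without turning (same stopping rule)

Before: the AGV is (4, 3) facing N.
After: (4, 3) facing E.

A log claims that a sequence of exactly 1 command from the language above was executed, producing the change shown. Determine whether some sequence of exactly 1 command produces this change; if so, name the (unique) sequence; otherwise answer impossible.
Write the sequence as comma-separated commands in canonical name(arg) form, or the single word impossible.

key: (4,3) unchanged — the single command moves nothing
initial: (4, 3) facing N
t=1 turn(right) ⇒ (4, 3) facing E
no rival 1-sequence matches.

turn(right)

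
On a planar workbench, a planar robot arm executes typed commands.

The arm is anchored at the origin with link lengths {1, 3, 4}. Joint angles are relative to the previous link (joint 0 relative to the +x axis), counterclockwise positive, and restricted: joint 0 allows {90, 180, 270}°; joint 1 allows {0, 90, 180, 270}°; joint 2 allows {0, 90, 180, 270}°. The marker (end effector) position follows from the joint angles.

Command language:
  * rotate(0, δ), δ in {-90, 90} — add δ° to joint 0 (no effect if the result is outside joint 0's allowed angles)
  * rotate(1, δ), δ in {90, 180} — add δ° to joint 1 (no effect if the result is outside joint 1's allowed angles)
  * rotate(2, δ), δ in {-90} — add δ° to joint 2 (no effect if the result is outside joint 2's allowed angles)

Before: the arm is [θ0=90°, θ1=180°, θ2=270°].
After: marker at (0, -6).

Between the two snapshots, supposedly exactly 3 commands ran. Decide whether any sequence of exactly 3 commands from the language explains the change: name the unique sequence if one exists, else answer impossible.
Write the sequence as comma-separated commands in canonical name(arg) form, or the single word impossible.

initial: [θ0=90°, θ1=180°, θ2=270°]
step 1 (rotate(2, -90)): [θ0=90°, θ1=180°, θ2=180°]
step 2 (rotate(2, -90)): [θ0=90°, θ1=180°, θ2=90°]
step 3 (rotate(2, -90)): [θ0=90°, θ1=180°, θ2=0°]
no other 3-command option fits: unique.

rotate(2, -90), rotate(2, -90), rotate(2, -90)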